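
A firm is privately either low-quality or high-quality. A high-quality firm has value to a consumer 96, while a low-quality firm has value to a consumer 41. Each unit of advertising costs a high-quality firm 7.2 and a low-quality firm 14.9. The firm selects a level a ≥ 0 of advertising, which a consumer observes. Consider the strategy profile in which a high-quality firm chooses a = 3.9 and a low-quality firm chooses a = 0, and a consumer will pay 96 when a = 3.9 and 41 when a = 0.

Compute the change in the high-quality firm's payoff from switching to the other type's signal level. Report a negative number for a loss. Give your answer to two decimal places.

Playing a = 3.9 the high-quality firm receives 96 − 7.2 × 3.9 = 67.92.
Deviating to a = 0 yields 41 instead.
Gain from deviating: 41 − 67.92 = -26.92.
The gain is negative, so the high-quality type's incentive-compatibility constraint is satisfied.

-26.92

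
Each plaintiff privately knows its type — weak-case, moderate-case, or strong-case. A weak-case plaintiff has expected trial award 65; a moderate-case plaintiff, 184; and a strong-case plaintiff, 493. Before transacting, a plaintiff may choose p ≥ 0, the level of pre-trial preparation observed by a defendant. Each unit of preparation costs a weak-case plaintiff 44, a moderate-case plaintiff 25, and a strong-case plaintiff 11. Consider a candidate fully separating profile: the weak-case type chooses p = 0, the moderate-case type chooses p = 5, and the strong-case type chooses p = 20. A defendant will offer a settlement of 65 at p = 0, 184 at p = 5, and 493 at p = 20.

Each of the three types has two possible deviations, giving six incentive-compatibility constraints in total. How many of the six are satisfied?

5

Moderate-case (own payoff 184 − 25×5 = 59): to p=0 gives 65 → profitable ✗; to p=20 gives 493 − 25×20 = -7 → no gain ✓.
Weak-case (own payoff 65): to p=5 gives 184 − 44×5 = -36 → no gain ✓; to p=20 gives 493 − 44×20 = -387 → no gain ✓.
Strong-case (own payoff 493 − 11×20 = 273): to p=0 gives 65 → no gain ✓; to p=5 gives 184 − 11×5 = 129 → no gain ✓.
5 of the 6 constraints hold; not an equilibrium.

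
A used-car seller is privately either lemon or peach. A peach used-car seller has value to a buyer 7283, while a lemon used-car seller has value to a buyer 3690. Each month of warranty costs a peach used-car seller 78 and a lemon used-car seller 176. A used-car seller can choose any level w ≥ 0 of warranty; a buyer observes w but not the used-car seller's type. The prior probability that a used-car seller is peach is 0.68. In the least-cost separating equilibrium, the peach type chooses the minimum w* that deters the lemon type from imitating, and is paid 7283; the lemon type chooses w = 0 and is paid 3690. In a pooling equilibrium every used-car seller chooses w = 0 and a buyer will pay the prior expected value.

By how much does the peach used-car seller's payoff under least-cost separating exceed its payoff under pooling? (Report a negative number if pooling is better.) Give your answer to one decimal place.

-442.6

Least-cost separating signal: w* solves 3690 = 7283 − 176·w*, so w* = (7283 − 3690)/176 ≈ 20.4148.
Peach type's separating payoff: 7283 − 78 × w* = 7283 − 78 × (7283 − 3690)/176 = 7283 − 280254/176 ≈ 5690.648.
Pooling payoff: 0.68 × 7283 + 0.32 × 3690 = 6133.24.
Difference: 5690.648 − 6133.24 = -442.592, i.e. -442.6 to one decimal place.
The peach type would prefer the pooling outcome.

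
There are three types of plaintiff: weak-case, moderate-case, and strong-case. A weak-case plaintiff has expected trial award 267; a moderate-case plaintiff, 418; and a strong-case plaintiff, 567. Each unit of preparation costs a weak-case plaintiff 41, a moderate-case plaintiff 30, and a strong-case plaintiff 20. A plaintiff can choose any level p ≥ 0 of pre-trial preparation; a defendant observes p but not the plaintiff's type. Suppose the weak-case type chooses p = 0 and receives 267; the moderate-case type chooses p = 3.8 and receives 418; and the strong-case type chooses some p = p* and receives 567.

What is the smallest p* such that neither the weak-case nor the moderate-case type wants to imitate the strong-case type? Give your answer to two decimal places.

Weak-case type (on-path payoff 267) won't mimic when 267 ≥ 567 − 41·p*, i.e. p* ≥ 7.32.
Moderate-case type (on-path payoff 418 − 30×3.8 = 304) won't mimic when 304 ≥ 567 − 30·p*, i.e. p* ≥ 8.77.
Both must hold, so p* = max(7.32, 8.77) = 8.77. The moderate-case type's constraint binds.

8.77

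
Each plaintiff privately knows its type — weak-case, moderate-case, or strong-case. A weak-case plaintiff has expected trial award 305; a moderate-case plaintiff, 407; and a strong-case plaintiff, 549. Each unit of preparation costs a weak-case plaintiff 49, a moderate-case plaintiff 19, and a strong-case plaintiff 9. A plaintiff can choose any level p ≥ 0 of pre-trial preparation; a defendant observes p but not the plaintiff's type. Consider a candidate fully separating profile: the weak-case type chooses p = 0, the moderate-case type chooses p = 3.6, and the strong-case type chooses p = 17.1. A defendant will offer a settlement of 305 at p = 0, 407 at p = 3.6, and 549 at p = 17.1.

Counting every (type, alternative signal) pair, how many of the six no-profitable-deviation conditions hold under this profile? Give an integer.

6

Strong-case (own payoff 549 − 9×17.1 = 395.1): to p=0 gives 305 → no gain ✓; to p=3.6 gives 407 − 9×3.6 = 374.6 → no gain ✓.
Weak-case (own payoff 305): to p=3.6 gives 407 − 49×3.6 = 230.6 → no gain ✓; to p=17.1 gives 549 − 49×17.1 = -288.9 → no gain ✓.
Moderate-case (own payoff 407 − 19×3.6 = 338.6): to p=0 gives 305 → no gain ✓; to p=17.1 gives 549 − 19×17.1 = 224.1 → no gain ✓.
6 of the 6 constraints hold; this profile is a separating equilibrium.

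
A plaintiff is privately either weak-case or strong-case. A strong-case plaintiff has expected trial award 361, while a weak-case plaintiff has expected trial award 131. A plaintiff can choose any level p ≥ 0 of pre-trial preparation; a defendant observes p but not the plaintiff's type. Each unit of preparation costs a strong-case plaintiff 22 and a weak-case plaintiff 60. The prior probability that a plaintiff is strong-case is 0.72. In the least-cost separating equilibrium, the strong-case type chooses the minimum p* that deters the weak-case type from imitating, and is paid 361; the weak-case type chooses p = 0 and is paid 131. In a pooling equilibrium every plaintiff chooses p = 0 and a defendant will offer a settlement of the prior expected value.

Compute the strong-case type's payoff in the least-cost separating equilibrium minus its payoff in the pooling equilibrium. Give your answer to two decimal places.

-19.93

Least-cost separating signal: p* solves 131 = 361 − 60·p*, so p* = (361 − 131)/60 ≈ 3.8333.
Strong-case type's separating payoff: 361 − 22 × p* = 361 − 22 × (361 − 131)/60 = 361 − 5060/60 ≈ 276.6667.
Pooling payoff: 0.72 × 361 + 0.28 × 131 = 296.6.
Difference: 276.6667 − 296.6 = -19.9333, i.e. -19.93 to two decimal places.
The strong-case type would prefer the pooling outcome.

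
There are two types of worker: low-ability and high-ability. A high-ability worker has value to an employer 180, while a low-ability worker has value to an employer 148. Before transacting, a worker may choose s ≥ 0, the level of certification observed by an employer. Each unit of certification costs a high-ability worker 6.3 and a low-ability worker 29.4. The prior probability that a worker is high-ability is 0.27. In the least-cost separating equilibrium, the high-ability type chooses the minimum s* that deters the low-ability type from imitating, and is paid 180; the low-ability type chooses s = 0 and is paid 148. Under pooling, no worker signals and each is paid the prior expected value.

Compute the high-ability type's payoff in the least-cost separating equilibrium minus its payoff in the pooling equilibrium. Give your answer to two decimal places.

16.50

Least-cost separating signal: s* solves 148 = 180 − 29.4·s*, so s* = (180 − 148)/29.4 ≈ 1.0884.
High-ability type's separating payoff: 180 − 6.3 × s* = 180 − 6.3 × (180 − 148)/29.4 = 180 − 201.6/29.4 ≈ 173.1429.
Pooling payoff: 0.27 × 180 + 0.73 × 148 = 156.64.
Difference: 173.1429 − 156.64 = 16.5029, i.e. 16.50 to two decimal places.
The high-ability type prefers to separate.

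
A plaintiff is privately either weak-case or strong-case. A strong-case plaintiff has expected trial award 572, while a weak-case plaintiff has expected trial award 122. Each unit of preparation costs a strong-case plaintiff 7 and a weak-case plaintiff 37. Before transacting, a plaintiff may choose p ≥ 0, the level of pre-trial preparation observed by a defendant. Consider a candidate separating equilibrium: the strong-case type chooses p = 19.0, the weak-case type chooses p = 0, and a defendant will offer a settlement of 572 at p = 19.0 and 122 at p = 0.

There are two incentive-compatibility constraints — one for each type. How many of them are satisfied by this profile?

Strong-case type: signal → 572 − 7 × 19.0 = 439; deviate to 0 → 122. IC holds (439 ≥ 122).
Weak-case type: stay at 0 → 122; mimic → 572 − 37 × 19.0 = -131. IC holds (122 ≥ -131).
2 of 2 constraints hold, so this is a separating equilibrium.

2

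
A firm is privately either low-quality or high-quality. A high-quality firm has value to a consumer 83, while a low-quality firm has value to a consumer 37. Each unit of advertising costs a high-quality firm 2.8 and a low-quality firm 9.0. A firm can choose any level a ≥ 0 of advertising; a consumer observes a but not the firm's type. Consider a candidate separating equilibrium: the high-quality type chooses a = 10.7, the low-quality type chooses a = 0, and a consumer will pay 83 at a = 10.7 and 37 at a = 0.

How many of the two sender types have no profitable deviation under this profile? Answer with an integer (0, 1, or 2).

2

Low-quality type: stay at 0 → 37; mimic → 83 − 9.0 × 10.7 = -13.3. IC holds (37 ≥ -13.3).
High-quality type: signal → 83 − 2.8 × 10.7 = 53.04; deviate to 0 → 37. IC holds (53.04 ≥ 37).
2 of 2 constraints hold, so this is a separating equilibrium.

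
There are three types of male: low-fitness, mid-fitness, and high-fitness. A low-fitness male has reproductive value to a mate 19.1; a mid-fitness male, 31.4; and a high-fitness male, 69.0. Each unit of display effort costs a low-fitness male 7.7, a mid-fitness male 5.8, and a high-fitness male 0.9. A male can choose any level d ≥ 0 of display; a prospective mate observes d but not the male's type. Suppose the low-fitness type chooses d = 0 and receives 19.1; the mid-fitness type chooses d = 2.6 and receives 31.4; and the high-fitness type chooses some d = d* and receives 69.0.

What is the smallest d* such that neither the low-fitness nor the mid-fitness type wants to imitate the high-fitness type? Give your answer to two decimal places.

Mid-fitness type (on-path payoff 31.4 − 5.8×2.6 = 16.32) won't mimic when 16.32 ≥ 69.0 − 5.8·d*, i.e. d* ≥ 9.08.
Low-fitness type (on-path payoff 19.1) won't mimic when 19.1 ≥ 69.0 − 7.7·d*, i.e. d* ≥ 6.48.
Both must hold, so d* = max(6.48, 9.08) = 9.08. The mid-fitness type's constraint binds.

9.08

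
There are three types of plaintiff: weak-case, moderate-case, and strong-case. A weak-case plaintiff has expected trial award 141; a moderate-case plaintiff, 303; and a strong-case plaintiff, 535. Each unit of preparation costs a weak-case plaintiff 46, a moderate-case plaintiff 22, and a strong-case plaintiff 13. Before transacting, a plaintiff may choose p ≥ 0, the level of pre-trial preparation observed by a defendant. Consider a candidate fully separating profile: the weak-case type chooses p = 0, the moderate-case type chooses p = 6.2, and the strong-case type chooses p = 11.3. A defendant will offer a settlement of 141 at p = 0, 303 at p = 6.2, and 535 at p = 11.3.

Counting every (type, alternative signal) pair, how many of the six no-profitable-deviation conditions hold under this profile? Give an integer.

Strong-case (own payoff 535 − 13×11.3 = 388.1): to p=0 gives 141 → no gain ✓; to p=6.2 gives 303 − 13×6.2 = 222.4 → no gain ✓.
Weak-case (own payoff 141): to p=6.2 gives 303 − 46×6.2 = 17.8 → no gain ✓; to p=11.3 gives 535 − 46×11.3 = 15.2 → no gain ✓.
Moderate-case (own payoff 303 − 22×6.2 = 166.6): to p=0 gives 141 → no gain ✓; to p=11.3 gives 535 − 22×11.3 = 286.4 → profitable ✗.
5 of the 6 constraints hold; not an equilibrium.

5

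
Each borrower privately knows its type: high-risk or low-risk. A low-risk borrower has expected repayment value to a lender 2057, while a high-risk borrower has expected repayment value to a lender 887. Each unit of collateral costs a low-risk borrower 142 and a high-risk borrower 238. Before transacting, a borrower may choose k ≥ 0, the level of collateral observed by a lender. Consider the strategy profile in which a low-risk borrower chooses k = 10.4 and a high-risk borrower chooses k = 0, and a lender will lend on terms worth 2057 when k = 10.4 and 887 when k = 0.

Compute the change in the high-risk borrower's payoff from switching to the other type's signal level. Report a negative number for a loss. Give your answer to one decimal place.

-1305.2

Playing k = 0 the high-risk borrower receives 887.
Deviating to k = 10.4 brings payment 2057 at cost 238 × 10.4 = 2475.2, netting -418.2.
Gain from deviating: -418.2 − 887 = -1305.2.
The gain is negative, so the high-risk type's incentive-compatibility constraint is satisfied.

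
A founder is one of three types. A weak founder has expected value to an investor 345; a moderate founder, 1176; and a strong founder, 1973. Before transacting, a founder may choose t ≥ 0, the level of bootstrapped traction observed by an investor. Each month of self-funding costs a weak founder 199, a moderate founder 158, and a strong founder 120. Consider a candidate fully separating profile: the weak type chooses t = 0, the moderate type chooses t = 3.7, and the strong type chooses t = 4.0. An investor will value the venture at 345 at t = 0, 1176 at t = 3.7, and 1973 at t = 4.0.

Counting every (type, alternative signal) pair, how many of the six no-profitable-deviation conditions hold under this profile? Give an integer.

3

Moderate (own payoff 1176 − 158×3.7 = 591.4): to t=0 gives 345 → no gain ✓; to t=4.0 gives 1973 − 158×4.0 = 1341 → profitable ✗.
Weak (own payoff 345): to t=3.7 gives 1176 − 199×3.7 = 439.7 → profitable ✗; to t=4.0 gives 1973 − 199×4.0 = 1177 → profitable ✗.
Strong (own payoff 1973 − 120×4.0 = 1493): to t=0 gives 345 → no gain ✓; to t=3.7 gives 1176 − 120×3.7 = 732 → no gain ✓.
3 of the 6 constraints hold; not an equilibrium.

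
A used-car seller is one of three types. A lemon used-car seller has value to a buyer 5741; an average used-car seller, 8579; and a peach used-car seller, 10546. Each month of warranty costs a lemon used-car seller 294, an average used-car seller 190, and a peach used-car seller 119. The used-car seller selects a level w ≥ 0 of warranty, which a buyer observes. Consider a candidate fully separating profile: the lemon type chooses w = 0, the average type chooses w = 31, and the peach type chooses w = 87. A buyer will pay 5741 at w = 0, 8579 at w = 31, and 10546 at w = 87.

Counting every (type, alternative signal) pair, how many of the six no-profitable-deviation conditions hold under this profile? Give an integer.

Average (own payoff 8579 − 190×31 = 2689): to w=0 gives 5741 → profitable ✗; to w=87 gives 10546 − 190×87 = -5984 → no gain ✓.
Lemon (own payoff 5741): to w=31 gives 8579 − 294×31 = -535 → no gain ✓; to w=87 gives 10546 − 294×87 = -15032 → no gain ✓.
Peach (own payoff 10546 − 119×87 = 193): to w=0 gives 5741 → profitable ✗; to w=31 gives 8579 − 119×31 = 4890 → profitable ✗.
3 of the 6 constraints hold; not an equilibrium.

3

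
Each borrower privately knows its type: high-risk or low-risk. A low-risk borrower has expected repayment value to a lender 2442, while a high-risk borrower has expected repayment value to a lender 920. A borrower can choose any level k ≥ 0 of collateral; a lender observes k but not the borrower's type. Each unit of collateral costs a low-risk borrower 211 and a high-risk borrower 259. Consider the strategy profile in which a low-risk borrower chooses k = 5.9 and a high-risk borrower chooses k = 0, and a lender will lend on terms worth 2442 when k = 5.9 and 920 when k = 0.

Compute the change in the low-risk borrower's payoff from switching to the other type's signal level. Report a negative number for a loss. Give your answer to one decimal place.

-277.1

Playing k = 5.9 the low-risk borrower receives 2442 − 211 × 5.9 = 1197.1.
Deviating to k = 0 yields 920 instead.
Gain from deviating: 920 − 1197.1 = -277.1.
The gain is negative, so the low-risk type's incentive-compatibility constraint is satisfied.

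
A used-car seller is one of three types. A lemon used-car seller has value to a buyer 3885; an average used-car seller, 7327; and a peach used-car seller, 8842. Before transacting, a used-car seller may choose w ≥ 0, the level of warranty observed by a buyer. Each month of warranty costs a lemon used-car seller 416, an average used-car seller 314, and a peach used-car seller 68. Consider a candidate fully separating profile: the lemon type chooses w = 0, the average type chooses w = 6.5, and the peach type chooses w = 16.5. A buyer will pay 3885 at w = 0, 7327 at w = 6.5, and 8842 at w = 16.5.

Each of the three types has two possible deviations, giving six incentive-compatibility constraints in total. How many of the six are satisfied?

Lemon (own payoff 3885): to w=6.5 gives 7327 − 416×6.5 = 4623 → profitable ✗; to w=16.5 gives 8842 − 416×16.5 = 1978 → no gain ✓.
Peach (own payoff 8842 − 68×16.5 = 7720): to w=0 gives 3885 → no gain ✓; to w=6.5 gives 7327 − 68×6.5 = 6885 → no gain ✓.
Average (own payoff 7327 − 314×6.5 = 5286): to w=0 gives 3885 → no gain ✓; to w=16.5 gives 8842 − 314×16.5 = 3661 → no gain ✓.
5 of the 6 constraints hold; not an equilibrium.

5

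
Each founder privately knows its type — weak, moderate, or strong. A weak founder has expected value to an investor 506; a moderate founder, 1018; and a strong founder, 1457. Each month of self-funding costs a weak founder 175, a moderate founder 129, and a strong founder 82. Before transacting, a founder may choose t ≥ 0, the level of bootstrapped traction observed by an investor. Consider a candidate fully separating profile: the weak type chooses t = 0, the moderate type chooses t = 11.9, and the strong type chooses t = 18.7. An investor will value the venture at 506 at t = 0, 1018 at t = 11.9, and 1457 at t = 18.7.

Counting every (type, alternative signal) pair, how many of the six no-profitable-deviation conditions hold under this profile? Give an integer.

3

Moderate (own payoff 1018 − 129×11.9 = -517.1): to t=0 gives 506 → profitable ✗; to t=18.7 gives 1457 − 129×18.7 = -955.3 → no gain ✓.
Strong (own payoff 1457 − 82×18.7 = -76.4): to t=0 gives 506 → profitable ✗; to t=11.9 gives 1018 − 82×11.9 = 42.2 → profitable ✗.
Weak (own payoff 506): to t=11.9 gives 1018 − 175×11.9 = -1064.5 → no gain ✓; to t=18.7 gives 1457 − 175×18.7 = -1815.5 → no gain ✓.
3 of the 6 constraints hold; not an equilibrium.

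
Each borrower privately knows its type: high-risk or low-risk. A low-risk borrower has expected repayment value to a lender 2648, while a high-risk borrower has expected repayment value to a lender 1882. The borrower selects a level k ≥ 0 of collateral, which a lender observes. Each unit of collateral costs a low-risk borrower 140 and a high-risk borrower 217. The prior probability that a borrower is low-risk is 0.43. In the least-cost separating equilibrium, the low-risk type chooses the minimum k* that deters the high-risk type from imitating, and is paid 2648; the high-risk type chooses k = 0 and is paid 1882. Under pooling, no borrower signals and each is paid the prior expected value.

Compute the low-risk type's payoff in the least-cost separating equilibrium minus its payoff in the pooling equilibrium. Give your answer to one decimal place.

Least-cost separating signal: k* solves 1882 = 2648 − 217·k*, so k* = (2648 − 1882)/217 ≈ 3.5300.
Low-risk type's separating payoff: 2648 − 140 × k* = 2648 − 140 × (2648 − 1882)/217 = 2648 − 107240/217 ≈ 2153.806.
Pooling payoff: 0.43 × 2648 + 0.57 × 1882 = 2211.38.
Difference: 2153.806 − 2211.38 = -57.574, i.e. -57.6 to one decimal place.
The low-risk type would prefer the pooling outcome.

-57.6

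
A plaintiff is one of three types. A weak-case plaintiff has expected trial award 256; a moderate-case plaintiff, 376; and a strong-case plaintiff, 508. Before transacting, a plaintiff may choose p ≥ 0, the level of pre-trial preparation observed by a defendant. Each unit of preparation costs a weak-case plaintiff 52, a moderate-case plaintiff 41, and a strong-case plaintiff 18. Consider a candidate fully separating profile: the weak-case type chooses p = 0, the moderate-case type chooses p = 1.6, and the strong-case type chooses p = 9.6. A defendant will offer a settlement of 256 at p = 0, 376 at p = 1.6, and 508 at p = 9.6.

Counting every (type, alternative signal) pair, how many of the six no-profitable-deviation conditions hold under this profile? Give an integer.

4

Strong-case (own payoff 508 − 18×9.6 = 335.2): to p=0 gives 256 → no gain ✓; to p=1.6 gives 376 − 18×1.6 = 347.2 → profitable ✗.
Moderate-case (own payoff 376 − 41×1.6 = 310.4): to p=0 gives 256 → no gain ✓; to p=9.6 gives 508 − 41×9.6 = 114.4 → no gain ✓.
Weak-case (own payoff 256): to p=1.6 gives 376 − 52×1.6 = 292.8 → profitable ✗; to p=9.6 gives 508 − 52×9.6 = 8.8 → no gain ✓.
4 of the 6 constraints hold; not an equilibrium.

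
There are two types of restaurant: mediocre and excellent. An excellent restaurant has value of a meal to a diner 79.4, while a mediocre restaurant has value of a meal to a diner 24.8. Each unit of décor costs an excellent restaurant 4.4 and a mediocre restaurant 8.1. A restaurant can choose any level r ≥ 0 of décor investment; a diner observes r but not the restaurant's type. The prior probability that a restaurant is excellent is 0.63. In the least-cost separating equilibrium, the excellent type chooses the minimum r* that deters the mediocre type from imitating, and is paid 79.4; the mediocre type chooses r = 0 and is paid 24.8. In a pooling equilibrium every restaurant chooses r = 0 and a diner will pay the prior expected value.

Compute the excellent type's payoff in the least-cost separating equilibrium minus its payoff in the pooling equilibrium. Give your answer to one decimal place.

Least-cost separating signal: r* solves 24.8 = 79.4 − 8.1·r*, so r* = (79.4 − 24.8)/8.1 ≈ 6.7407.
Excellent type's separating payoff: 79.4 − 4.4 × r* = 79.4 − 4.4 × (79.4 − 24.8)/8.1 = 79.4 − 240.24/8.1 ≈ 49.741.
Pooling payoff: 0.63 × 79.4 + 0.37 × 24.8 = 59.198.
Difference: 49.741 − 59.198 = -9.457, i.e. -9.5 to one decimal place.
The excellent type would prefer the pooling outcome.

-9.5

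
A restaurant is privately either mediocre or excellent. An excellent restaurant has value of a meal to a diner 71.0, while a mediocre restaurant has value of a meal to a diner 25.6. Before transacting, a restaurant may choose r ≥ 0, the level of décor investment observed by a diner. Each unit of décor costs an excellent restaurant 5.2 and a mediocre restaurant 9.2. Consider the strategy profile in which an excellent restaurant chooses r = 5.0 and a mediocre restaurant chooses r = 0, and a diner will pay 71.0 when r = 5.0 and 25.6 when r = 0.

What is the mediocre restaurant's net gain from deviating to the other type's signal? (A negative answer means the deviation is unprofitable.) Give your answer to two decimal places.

-0.60

Playing r = 0 the mediocre restaurant receives 25.6.
Deviating to r = 5.0 brings payment 71.0 at cost 9.2 × 5.0 = 46, netting 25.
Gain from deviating: 25 − 25.6 = -0.60.
The gain is negative, so the mediocre type's incentive-compatibility constraint is satisfied.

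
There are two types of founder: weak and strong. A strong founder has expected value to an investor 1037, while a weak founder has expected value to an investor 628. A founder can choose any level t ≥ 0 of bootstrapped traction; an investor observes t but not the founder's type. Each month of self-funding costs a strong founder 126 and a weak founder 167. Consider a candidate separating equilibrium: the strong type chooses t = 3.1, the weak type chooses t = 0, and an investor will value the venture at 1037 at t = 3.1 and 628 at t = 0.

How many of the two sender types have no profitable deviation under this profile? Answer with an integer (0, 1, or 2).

Weak type: stay at 0 → 628; mimic → 1037 − 167 × 3.1 = 519.3. IC holds (628 ≥ 519.3).
Strong type: signal → 1037 − 126 × 3.1 = 646.4; deviate to 0 → 628. IC holds (646.4 ≥ 628).
2 of 2 constraints hold, so this is a separating equilibrium.

2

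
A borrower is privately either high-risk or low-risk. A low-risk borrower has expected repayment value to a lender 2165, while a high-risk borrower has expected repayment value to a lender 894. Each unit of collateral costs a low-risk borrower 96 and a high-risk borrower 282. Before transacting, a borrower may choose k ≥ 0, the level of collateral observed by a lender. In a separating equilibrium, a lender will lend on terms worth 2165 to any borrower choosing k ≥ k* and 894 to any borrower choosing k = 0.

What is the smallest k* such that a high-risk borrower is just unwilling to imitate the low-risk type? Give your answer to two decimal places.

A high-risk borrower choosing k = 0 receives 894.
Imitating at k* instead would pay 2165 at cost 282·k*, netting 2165 − 282·k*.
Indifference: 894 = 2165 − 282·k*, so k* = (2165 − 894) / 282 ≈ 4.51.
This is the high-risk type's binding incentive-compatibility constraint; any k ≥ 4.51 sustains separation on that side.

4.51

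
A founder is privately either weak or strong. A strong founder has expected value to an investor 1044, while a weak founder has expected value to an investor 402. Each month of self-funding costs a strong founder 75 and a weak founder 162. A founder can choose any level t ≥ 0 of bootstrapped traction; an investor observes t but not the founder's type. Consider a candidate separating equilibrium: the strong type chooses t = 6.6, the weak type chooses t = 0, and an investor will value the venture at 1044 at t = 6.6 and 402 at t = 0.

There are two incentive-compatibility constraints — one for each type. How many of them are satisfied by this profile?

Weak type: stay at 0 → 402; mimic → 1044 − 162 × 6.6 = -25.2. IC holds (402 ≥ -25.2).
Strong type: signal → 1044 − 75 × 6.6 = 549; deviate to 0 → 402. IC holds (549 ≥ 402).
2 of 2 constraints hold, so this is a separating equilibrium.

2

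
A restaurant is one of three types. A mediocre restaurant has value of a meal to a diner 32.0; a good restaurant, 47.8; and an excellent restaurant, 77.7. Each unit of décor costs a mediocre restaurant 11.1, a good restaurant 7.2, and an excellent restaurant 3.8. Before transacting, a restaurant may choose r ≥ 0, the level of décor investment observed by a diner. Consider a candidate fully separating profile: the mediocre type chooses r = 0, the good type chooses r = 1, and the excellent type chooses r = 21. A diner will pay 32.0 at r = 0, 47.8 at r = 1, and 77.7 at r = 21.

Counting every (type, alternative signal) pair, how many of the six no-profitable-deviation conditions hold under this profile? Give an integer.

Mediocre (own payoff 32.0): to r=1 gives 47.8 − 11.1×1 = 36.7 → profitable ✗; to r=21 gives 77.7 − 11.1×21 = -155.4 → no gain ✓.
Excellent (own payoff 77.7 − 3.8×21 = -2.1): to r=0 gives 32.0 → profitable ✗; to r=1 gives 47.8 − 3.8×1 = 44 → profitable ✗.
Good (own payoff 47.8 − 7.2×1 = 40.6): to r=0 gives 32.0 → no gain ✓; to r=21 gives 77.7 − 7.2×21 = -73.5 → no gain ✓.
3 of the 6 constraints hold; not an equilibrium.

3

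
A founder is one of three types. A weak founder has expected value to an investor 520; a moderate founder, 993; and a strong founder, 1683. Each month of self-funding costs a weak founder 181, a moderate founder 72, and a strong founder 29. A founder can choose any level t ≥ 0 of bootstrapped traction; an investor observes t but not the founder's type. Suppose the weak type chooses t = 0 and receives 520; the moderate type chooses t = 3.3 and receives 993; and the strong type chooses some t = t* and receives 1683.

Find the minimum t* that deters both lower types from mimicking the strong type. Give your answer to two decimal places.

Moderate type (on-path payoff 993 − 72×3.3 = 755.4) won't mimic when 755.4 ≥ 1683 − 72·t*, i.e. t* ≥ 12.88.
Weak type (on-path payoff 520) won't mimic when 520 ≥ 1683 − 181·t*, i.e. t* ≥ 6.43.
Both must hold, so t* = max(6.43, 12.88) = 12.88. The moderate type's constraint binds.

12.88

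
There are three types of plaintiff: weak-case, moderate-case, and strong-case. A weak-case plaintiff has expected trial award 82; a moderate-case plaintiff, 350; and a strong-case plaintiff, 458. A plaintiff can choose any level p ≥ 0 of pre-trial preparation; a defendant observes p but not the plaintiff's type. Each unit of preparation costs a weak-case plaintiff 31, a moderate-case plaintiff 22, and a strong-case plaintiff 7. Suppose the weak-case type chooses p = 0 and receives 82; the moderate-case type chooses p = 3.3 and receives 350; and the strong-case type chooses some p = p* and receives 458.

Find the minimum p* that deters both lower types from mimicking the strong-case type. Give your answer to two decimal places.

12.13

Weak-case type (on-path payoff 82) won't mimic when 82 ≥ 458 − 31·p*, i.e. p* ≥ 12.13.
Moderate-case type (on-path payoff 350 − 22×3.3 = 277.4) won't mimic when 277.4 ≥ 458 − 22·p*, i.e. p* ≥ 8.21.
Both must hold, so p* = max(12.13, 8.21) = 12.13. The weak-case type's constraint binds.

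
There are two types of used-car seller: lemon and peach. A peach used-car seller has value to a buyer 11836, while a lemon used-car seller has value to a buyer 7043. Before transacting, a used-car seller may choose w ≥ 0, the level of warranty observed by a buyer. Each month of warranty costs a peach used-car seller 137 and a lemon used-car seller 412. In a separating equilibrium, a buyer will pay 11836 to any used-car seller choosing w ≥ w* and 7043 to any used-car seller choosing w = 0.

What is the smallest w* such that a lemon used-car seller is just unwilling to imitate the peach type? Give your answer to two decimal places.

A lemon used-car seller choosing w = 0 receives 7043.
Imitating at w* instead would pay 11836 at cost 412·w*, netting 11836 − 412·w*.
Indifference: 7043 = 11836 − 412·w*, so w* = (11836 − 7043) / 412 ≈ 11.63.
At w* the lemon type's incentive constraint just binds; the peach type strictly prefers w* since its per-unit cost is lower.

11.63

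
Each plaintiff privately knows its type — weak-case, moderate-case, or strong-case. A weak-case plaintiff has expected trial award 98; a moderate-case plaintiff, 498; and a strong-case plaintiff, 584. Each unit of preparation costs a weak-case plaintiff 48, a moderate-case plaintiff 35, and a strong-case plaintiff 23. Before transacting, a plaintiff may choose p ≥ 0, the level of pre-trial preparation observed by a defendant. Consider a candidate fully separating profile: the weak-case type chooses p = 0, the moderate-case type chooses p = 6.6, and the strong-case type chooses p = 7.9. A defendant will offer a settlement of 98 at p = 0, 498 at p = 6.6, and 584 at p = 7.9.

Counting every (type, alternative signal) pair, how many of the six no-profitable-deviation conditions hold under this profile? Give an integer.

Moderate-case (own payoff 498 − 35×6.6 = 267): to p=0 gives 98 → no gain ✓; to p=7.9 gives 584 − 35×7.9 = 307.5 → profitable ✗.
Weak-case (own payoff 98): to p=6.6 gives 498 − 48×6.6 = 181.2 → profitable ✗; to p=7.9 gives 584 − 48×7.9 = 204.8 → profitable ✗.
Strong-case (own payoff 584 − 23×7.9 = 402.3): to p=0 gives 98 → no gain ✓; to p=6.6 gives 498 − 23×6.6 = 346.2 → no gain ✓.
3 of the 6 constraints hold; not an equilibrium.

3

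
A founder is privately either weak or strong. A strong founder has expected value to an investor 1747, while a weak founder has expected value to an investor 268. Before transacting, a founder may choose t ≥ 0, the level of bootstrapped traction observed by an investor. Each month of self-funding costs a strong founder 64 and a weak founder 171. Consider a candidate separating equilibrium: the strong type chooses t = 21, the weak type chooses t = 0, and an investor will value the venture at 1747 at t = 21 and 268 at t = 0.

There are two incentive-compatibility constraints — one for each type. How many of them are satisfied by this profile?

Weak type: stay at 0 → 268; mimic → 1747 − 171 × 21 = -1844. IC holds (268 ≥ -1844).
Strong type: signal → 1747 − 64 × 21 = 403; deviate to 0 → 268. IC holds (403 ≥ 268).
2 of 2 constraints hold, so this is a separating equilibrium.

2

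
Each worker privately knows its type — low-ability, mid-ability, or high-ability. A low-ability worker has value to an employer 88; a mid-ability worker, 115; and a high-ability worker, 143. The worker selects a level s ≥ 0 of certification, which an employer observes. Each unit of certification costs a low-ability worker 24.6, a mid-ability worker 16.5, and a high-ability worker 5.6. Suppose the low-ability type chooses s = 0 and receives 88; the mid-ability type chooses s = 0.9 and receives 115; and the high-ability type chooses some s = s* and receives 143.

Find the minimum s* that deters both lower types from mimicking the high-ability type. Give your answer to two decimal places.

Mid-ability type (on-path payoff 115 − 16.5×0.9 = 100.15) won't mimic when 100.15 ≥ 143 − 16.5·s*, i.e. s* ≥ 2.60.
Low-ability type (on-path payoff 88) won't mimic when 88 ≥ 143 − 24.6·s*, i.e. s* ≥ 2.24.
Both must hold, so s* = max(2.24, 2.60) = 2.60. The mid-ability type's constraint binds.

2.60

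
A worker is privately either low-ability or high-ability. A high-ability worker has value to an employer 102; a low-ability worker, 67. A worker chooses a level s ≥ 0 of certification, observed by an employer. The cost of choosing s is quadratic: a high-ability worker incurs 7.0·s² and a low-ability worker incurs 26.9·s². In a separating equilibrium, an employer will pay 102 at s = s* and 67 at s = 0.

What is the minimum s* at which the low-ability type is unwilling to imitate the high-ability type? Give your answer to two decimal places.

1.14

The low-ability type at s = 0 receives 67; imitating at s* yields 102 − 26.9·s*².
Indifference: 67 = 102 − 26.9·s*², so s*² = (102 − 67) / 26.9 ≈ 1.3011.
s* = √1.3011 ≈ 1.14.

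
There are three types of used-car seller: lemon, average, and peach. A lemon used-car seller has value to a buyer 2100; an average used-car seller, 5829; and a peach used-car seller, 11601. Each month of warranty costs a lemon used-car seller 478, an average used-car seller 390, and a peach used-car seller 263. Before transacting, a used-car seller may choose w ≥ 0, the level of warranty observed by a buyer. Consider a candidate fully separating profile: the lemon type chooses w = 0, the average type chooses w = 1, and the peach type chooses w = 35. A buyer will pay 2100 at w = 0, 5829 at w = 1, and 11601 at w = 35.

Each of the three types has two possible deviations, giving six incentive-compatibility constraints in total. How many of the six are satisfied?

Peach (own payoff 11601 − 263×35 = 2396): to w=0 gives 2100 → no gain ✓; to w=1 gives 5829 − 263×1 = 5566 → profitable ✗.
Average (own payoff 5829 − 390×1 = 5439): to w=0 gives 2100 → no gain ✓; to w=35 gives 11601 − 390×35 = -2049 → no gain ✓.
Lemon (own payoff 2100): to w=1 gives 5829 − 478×1 = 5351 → profitable ✗; to w=35 gives 11601 − 478×35 = -5129 → no gain ✓.
4 of the 6 constraints hold; not an equilibrium.

4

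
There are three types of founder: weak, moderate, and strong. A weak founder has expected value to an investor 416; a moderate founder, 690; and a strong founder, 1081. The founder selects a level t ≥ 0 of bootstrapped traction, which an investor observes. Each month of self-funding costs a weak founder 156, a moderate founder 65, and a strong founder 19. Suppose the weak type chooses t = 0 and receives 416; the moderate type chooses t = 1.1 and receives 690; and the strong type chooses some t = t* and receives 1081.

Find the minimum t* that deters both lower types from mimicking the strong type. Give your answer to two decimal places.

Weak type (on-path payoff 416) won't mimic when 416 ≥ 1081 − 156·t*, i.e. t* ≥ 4.26.
Moderate type (on-path payoff 690 − 65×1.1 = 618.5) won't mimic when 618.5 ≥ 1081 − 65·t*, i.e. t* ≥ 7.12.
Both must hold, so t* = max(4.26, 7.12) = 7.12. The moderate type's constraint binds.

7.12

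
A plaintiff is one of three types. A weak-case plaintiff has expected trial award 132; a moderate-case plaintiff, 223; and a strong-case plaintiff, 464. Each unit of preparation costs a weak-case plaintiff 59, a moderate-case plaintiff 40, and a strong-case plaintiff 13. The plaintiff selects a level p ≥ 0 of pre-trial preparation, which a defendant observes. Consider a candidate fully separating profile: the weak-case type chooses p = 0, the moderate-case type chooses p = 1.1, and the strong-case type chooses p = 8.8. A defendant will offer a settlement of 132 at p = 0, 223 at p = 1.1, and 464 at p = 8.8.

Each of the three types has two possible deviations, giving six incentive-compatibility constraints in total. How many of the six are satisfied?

Moderate-case (own payoff 223 − 40×1.1 = 179): to p=0 gives 132 → no gain ✓; to p=8.8 gives 464 − 40×8.8 = 112 → no gain ✓.
Strong-case (own payoff 464 − 13×8.8 = 349.6): to p=0 gives 132 → no gain ✓; to p=1.1 gives 223 − 13×1.1 = 208.7 → no gain ✓.
Weak-case (own payoff 132): to p=1.1 gives 223 − 59×1.1 = 158.1 → profitable ✗; to p=8.8 gives 464 − 59×8.8 = -55.2 → no gain ✓.
5 of the 6 constraints hold; not an equilibrium.

5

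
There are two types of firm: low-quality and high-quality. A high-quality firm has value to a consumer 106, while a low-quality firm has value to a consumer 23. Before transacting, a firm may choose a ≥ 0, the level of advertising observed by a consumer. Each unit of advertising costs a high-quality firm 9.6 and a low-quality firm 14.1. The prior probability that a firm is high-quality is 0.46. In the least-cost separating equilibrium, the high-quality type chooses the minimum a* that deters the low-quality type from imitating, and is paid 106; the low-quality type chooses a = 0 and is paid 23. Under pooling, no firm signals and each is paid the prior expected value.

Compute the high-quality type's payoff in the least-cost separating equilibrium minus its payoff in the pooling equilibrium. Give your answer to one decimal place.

Least-cost separating signal: a* solves 23 = 106 − 14.1·a*, so a* = (106 − 23)/14.1 ≈ 5.8865.
High-quality type's separating payoff: 106 − 9.6 × a* = 106 − 9.6 × (106 − 23)/14.1 = 106 − 796.8/14.1 ≈ 49.489.
Pooling payoff: 0.46 × 106 + 0.54 × 23 = 61.18.
Difference: 49.489 − 61.18 = -11.691, i.e. -11.7 to one decimal place.
The high-quality type would prefer the pooling outcome.

-11.7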